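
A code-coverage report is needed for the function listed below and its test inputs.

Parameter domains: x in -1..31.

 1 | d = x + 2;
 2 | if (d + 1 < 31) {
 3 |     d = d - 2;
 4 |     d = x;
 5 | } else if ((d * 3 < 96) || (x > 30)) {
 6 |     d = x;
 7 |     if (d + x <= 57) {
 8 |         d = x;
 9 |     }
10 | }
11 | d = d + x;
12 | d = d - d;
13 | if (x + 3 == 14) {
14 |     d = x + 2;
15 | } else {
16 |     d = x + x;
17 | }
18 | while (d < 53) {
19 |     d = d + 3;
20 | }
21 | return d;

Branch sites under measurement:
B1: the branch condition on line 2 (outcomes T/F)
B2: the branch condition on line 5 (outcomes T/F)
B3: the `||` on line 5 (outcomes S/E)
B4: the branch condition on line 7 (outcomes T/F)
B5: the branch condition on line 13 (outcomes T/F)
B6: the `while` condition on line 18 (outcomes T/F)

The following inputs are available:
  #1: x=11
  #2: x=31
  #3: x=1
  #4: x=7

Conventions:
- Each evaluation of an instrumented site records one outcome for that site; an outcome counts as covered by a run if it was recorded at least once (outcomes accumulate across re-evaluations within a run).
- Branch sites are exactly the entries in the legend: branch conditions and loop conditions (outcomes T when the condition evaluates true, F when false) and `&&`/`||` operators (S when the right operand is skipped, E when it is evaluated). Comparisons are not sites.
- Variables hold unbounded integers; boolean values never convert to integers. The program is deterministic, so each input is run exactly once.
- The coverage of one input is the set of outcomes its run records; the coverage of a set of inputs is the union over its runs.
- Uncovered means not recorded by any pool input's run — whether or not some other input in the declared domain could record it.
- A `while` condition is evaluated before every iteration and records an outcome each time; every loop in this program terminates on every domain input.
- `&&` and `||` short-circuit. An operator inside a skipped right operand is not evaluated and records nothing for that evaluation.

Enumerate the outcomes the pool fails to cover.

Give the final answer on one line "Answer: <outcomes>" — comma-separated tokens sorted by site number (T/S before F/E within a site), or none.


run #1 (x=11) records B1=T, B5=T, B6=T, B6=F
run #2 (x=31) records B1=F, B2=T, B3=E, B4=F, B5=F, B6=F
run #3 (x=1) records B1=T, B5=F, B6=T, B6=F
run #4 (x=7) records B1=T, B5=F, B6=T, B6=F
union over the pool: B1=T, B1=F, B2=T, B3=E, B4=F, B5=T, B5=F, B6=T, B6=F
uncovered (3 of 12): B2=F, B3=S, B4=T
Answer: B2=F, B3=S, B4=T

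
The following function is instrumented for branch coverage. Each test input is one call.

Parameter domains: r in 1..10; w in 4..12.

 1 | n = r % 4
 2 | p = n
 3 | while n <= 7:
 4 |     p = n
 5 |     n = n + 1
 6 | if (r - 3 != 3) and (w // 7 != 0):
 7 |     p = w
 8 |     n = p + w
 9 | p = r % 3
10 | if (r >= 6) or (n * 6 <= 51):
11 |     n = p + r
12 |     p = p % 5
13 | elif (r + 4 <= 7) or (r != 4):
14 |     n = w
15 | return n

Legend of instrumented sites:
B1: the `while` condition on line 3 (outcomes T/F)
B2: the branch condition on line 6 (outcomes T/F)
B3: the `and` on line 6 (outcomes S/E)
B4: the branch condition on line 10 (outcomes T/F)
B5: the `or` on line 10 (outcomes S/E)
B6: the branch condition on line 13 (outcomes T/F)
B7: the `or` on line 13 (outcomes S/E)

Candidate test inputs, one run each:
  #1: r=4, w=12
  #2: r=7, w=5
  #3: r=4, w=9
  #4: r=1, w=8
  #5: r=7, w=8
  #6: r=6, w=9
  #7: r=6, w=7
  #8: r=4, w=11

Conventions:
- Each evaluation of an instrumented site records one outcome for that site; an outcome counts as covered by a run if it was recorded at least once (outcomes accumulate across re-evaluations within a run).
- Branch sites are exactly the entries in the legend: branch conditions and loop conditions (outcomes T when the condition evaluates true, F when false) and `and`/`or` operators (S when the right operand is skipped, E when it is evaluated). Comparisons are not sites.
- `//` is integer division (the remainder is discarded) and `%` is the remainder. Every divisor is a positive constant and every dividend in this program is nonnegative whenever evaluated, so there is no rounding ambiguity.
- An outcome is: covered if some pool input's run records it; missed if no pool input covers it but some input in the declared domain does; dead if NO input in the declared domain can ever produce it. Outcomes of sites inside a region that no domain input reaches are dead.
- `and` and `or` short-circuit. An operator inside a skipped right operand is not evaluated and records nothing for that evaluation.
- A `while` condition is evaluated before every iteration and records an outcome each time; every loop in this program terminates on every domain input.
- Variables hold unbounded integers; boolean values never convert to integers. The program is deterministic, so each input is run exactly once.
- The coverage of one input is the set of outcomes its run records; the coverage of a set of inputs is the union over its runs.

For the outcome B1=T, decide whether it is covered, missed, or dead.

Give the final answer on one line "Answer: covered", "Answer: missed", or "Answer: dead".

B1=T is recorded by pool input(s) 1, 2, 3, 4, 5, 6, 7, 8 -> covered

Answer: covered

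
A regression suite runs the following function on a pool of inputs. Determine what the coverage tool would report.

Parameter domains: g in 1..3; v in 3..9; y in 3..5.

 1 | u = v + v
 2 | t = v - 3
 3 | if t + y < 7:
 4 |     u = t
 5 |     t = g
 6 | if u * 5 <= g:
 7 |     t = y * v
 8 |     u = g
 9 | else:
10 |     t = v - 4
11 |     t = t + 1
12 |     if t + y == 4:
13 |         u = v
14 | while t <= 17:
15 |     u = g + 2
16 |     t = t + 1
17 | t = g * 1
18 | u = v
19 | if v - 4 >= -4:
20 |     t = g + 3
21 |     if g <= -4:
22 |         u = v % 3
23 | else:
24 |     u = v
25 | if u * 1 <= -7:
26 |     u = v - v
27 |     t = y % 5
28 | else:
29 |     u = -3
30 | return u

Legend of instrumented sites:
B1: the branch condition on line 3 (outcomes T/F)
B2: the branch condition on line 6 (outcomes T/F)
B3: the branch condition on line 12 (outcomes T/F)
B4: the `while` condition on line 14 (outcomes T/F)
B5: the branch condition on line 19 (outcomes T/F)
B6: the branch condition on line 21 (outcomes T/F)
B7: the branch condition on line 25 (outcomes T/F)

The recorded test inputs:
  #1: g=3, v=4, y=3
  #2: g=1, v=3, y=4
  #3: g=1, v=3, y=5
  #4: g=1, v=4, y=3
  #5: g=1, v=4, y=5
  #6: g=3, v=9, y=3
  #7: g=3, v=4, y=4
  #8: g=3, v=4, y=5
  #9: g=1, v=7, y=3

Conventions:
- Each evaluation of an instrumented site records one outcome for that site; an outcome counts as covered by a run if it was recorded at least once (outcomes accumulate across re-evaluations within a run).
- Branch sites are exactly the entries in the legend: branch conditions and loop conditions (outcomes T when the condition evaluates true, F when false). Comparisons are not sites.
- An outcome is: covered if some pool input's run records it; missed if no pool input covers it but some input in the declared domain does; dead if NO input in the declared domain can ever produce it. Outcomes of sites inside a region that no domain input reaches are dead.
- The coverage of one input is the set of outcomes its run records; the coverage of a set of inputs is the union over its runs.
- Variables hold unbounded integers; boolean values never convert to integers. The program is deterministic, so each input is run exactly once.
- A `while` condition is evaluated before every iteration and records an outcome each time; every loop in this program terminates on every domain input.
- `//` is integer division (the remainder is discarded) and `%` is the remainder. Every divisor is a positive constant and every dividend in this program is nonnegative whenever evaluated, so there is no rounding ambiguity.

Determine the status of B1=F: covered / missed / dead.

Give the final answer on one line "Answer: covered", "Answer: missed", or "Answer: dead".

B1=F is recorded by pool input(s) 6, 9 -> covered

Answer: covered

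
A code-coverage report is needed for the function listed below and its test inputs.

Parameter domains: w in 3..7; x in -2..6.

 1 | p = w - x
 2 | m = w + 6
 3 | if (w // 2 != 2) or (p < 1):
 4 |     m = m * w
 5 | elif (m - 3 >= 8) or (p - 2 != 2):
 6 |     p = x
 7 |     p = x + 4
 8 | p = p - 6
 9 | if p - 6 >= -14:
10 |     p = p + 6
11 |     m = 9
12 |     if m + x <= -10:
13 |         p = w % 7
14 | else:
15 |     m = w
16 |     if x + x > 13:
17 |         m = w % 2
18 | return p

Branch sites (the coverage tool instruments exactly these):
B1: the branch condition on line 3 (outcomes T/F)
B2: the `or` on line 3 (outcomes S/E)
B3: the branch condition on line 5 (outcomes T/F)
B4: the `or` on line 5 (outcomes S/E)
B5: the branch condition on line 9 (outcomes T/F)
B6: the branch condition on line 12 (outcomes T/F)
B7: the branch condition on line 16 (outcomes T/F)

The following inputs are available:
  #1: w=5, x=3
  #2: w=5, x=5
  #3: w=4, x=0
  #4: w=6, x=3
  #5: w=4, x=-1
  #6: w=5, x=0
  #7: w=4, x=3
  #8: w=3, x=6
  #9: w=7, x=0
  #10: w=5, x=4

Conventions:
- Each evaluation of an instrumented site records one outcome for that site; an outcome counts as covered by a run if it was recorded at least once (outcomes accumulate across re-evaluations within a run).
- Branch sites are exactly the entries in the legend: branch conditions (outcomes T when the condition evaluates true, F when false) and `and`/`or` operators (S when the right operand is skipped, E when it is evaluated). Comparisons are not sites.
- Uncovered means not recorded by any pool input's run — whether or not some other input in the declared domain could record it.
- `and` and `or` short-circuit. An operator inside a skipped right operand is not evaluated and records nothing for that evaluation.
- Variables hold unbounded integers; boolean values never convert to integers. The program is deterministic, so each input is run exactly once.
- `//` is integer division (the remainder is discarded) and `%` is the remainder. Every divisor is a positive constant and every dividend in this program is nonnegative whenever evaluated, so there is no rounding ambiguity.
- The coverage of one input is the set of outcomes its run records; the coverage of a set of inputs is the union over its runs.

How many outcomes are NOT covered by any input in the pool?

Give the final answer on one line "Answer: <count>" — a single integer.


#1 (w=5, x=3) -> covered: B1=F, B2=E, B3=T, B4=S, B5=T, B6=F
#2 (w=5, x=5) -> covered: B1=T, B2=E, B5=T, B6=F
#3 (w=4, x=0) -> covered: B1=F, B2=E, B3=F, B4=E, B5=T, B6=F
#4 (w=6, x=3) -> covered: B1=T, B2=S, B5=T, B6=F
#5 (w=4, x=-1) -> covered: B1=F, B2=E, B3=T, B4=E, B5=T, B6=F
#6 (w=5, x=0) -> covered: B1=F, B2=E, B3=T, B4=S, B5=T, B6=F
#7 (w=4, x=3) -> covered: B1=F, B2=E, B3=T, B4=E, B5=T, B6=F
#8 (w=3, x=6) -> covered: B1=T, B2=S, B5=F, B7=F
#9 (w=7, x=0) -> covered: B1=T, B2=S, B5=T, B6=F
#10 (w=5, x=4) -> covered: B1=F, B2=E, B3=T, B4=S, B5=T, B6=F
union over the pool: B1=T, B1=F, B2=S, B2=E, B3=T, B3=F, B4=S, B4=E, B5=T, B5=F, B6=F, B7=F
uncovered (2 of 14): B6=T, B7=T
Answer: 2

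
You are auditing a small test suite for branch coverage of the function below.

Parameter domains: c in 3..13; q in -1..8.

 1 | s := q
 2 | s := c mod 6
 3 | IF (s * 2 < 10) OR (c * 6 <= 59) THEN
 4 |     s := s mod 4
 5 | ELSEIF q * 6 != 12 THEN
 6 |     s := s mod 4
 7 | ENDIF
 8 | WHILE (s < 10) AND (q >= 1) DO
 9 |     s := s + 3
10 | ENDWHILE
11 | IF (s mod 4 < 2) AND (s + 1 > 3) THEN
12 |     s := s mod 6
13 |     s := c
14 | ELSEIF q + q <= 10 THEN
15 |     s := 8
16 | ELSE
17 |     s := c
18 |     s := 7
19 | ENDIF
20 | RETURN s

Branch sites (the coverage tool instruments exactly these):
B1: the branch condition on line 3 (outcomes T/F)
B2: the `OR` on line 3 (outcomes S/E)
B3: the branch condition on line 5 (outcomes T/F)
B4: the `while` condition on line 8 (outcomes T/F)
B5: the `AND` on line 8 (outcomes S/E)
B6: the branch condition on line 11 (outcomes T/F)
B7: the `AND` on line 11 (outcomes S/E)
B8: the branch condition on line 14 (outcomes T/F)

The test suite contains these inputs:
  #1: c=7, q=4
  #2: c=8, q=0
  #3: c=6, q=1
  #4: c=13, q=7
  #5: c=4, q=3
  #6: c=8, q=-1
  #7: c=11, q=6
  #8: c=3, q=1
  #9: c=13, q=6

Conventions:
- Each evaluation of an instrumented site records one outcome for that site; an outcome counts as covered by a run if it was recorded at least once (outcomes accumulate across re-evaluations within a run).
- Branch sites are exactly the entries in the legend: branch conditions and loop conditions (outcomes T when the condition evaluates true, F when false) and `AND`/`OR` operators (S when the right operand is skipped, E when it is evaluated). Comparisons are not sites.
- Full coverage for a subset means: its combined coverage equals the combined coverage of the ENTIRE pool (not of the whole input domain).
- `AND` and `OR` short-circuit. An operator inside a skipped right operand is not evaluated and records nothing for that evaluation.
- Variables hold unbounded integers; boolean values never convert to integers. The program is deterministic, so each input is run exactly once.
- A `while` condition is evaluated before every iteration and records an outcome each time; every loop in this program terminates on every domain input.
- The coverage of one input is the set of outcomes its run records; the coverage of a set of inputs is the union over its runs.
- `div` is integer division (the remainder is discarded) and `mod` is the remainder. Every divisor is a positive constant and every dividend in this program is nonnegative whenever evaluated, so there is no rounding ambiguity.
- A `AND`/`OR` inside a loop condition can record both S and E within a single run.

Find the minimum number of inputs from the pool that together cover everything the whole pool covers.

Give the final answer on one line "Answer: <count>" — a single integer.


input #1 (c=7, q=4): events B2->S, B1->T, B5->E, B4->T, B5->E, B4->T, B5->E, B4->T, B5->S, B4->F, B7->S, B6->F, B8->T; covers B1=T, B2=S, B4=T, B4=F, B5=S, B5=E, B6=F, B7=S, B8=T
input #2 (c=8, q=0): events B2->S, B1->T, B5->E, B4->F, B7->S, B6->F, B8->T; covers B1=T, B2=S, B4=F, B5=E, B6=F, B7=S, B8=T
input #3 (c=6, q=1): events B2->S, B1->T, B5->E, B4->T, B5->E, B4->T, B5->E, B4->T, B5->E, B4->T, B5->S, B4->F, B7->E, B6->T; covers B1=T, B2=S, B4=T, B4=F, B5=S, B5=E, B6=T, B7=E
input #4 (c=13, q=7): events B2->S, B1->T, B5->E, B4->T, B5->E, B4->T, B5->E, B4->T, B5->S, B4->F, B7->S, B6->F, B8->F; covers B1=T, B2=S, B4=T, B4=F, B5=S, B5=E, B6=F, B7=S, B8=F
input #5 (c=4, q=3): events B2->S, B1->T, B5->E, B4->T, B5->E, B4->T, B5->E, B4->T, B5->E, B4->T, B5->S, B4->F, B7->E, B6->T; covers B1=T, B2=S, B4=T, B4=F, B5=S, B5=E, B6=T, B7=E
input #6 (c=8, q=-1): events B2->S, B1->T, B5->E, B4->F, B7->S, B6->F, B8->T; covers B1=T, B2=S, B4=F, B5=E, B6=F, B7=S, B8=T
input #7 (c=11, q=6): events B2->E, B1->F, B3->T, B5->E, B4->T, B5->E, B4->T, B5->E, B4->T, B5->S, B4->F, B7->S, B6->F, B8->F; covers B1=F, B2=E, B3=T, B4=T, B4=F, B5=S, B5=E, B6=F, B7=S, B8=F
input #8 (c=3, q=1): events B2->S, B1->T, B5->E, B4->T, B5->E, B4->T, B5->E, B4->T, B5->S, B4->F, B7->E, B6->T; covers B1=T, B2=S, B4=T, B4=F, B5=S, B5=E, B6=T, B7=E
input #9 (c=13, q=6): events B2->S, B1->T, B5->E, B4->T, B5->E, B4->T, B5->E, B4->T, B5->S, B4->F, B7->S, B6->F, B8->F; covers B1=T, B2=S, B4=T, B4=F, B5=S, B5=E, B6=F, B7=S, B8=F
together the pool reaches 15 outcomes: B1=T, B1=F, B2=S, B2=E, B3=T, B4=T, B4=F, B5=S, B5=E, B6=T, B6=F, B7=S, B7=E, B8=T, B8=F
checked all size-1 subsets: none covers 15 outcomes (max 10/15)
checked all size-2 subsets: none covers 15 outcomes (max 14/15)
the canonical winner is {1, 3, 7}: size 3, full 15-outcome coverage, earliest index list among size-3 covers
Answer: 3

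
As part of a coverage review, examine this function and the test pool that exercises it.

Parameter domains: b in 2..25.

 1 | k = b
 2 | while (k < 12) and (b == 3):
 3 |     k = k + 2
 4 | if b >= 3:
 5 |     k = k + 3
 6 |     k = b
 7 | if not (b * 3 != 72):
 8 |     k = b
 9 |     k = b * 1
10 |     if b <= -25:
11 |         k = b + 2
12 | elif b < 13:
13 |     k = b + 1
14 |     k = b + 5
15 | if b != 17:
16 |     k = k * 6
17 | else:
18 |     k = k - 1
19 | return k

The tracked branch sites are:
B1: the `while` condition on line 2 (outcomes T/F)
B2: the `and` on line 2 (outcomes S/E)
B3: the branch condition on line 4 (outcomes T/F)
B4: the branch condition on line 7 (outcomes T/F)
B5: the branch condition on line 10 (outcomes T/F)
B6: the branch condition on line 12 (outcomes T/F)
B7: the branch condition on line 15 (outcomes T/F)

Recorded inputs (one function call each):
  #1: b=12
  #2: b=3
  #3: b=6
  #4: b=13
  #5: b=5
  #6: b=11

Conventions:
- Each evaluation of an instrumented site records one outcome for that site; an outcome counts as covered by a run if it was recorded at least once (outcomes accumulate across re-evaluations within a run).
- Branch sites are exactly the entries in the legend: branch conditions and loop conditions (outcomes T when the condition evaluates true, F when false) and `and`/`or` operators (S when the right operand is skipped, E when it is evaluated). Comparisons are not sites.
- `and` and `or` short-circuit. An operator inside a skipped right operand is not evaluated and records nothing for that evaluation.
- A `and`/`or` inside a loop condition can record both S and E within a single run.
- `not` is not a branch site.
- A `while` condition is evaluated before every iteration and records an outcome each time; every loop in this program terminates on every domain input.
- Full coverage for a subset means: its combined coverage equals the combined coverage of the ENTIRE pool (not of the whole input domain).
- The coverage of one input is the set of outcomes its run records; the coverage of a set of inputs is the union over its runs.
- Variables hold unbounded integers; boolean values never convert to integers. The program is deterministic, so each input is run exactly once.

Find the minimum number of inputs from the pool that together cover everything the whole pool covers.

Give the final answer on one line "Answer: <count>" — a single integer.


run #1 (b=12) runs B2->S, B1->F, B3->T, B4->F, B6->T, B7->T; records B1=F, B2=S, B3=T, B4=F, B6=T, B7=T
run #2 (b=3) runs B2->E, B1->T, B2->E, B1->T, B2->E, B1->T, B2->E, B1->T, B2->E, B1->T, B2->S, B1->F, B3->T, B4->F, ...; records B1=T, B1=F, B2=S, B2=E, B3=T, B4=F, B6=T, B7=T
run #3 (b=6) runs B2->E, B1->F, B3->T, B4->F, B6->T, B7->T; records B1=F, B2=E, B3=T, B4=F, B6=T, B7=T
run #4 (b=13) runs B2->S, B1->F, B3->T, B4->F, B6->F, B7->T; records B1=F, B2=S, B3=T, B4=F, B6=F, B7=T
run #5 (b=5) runs B2->E, B1->F, B3->T, B4->F, B6->T, B7->T; records B1=F, B2=E, B3=T, B4=F, B6=T, B7=T
run #6 (b=11) runs B2->E, B1->F, B3->T, B4->F, B6->T, B7->T; records B1=F, B2=E, B3=T, B4=F, B6=T, B7=T
pool-wide coverage (9 outcomes): B1=T, B1=F, B2=S, B2=E, B3=T, B4=F, B6=T, B6=F, B7=T
every size-1 subset falls short of the 9 outcomes (best: 8/9)
size 2: inputs {2, 4} cover all 9 outcomes, and no lexicographically smaller subset of this size does
Answer: 2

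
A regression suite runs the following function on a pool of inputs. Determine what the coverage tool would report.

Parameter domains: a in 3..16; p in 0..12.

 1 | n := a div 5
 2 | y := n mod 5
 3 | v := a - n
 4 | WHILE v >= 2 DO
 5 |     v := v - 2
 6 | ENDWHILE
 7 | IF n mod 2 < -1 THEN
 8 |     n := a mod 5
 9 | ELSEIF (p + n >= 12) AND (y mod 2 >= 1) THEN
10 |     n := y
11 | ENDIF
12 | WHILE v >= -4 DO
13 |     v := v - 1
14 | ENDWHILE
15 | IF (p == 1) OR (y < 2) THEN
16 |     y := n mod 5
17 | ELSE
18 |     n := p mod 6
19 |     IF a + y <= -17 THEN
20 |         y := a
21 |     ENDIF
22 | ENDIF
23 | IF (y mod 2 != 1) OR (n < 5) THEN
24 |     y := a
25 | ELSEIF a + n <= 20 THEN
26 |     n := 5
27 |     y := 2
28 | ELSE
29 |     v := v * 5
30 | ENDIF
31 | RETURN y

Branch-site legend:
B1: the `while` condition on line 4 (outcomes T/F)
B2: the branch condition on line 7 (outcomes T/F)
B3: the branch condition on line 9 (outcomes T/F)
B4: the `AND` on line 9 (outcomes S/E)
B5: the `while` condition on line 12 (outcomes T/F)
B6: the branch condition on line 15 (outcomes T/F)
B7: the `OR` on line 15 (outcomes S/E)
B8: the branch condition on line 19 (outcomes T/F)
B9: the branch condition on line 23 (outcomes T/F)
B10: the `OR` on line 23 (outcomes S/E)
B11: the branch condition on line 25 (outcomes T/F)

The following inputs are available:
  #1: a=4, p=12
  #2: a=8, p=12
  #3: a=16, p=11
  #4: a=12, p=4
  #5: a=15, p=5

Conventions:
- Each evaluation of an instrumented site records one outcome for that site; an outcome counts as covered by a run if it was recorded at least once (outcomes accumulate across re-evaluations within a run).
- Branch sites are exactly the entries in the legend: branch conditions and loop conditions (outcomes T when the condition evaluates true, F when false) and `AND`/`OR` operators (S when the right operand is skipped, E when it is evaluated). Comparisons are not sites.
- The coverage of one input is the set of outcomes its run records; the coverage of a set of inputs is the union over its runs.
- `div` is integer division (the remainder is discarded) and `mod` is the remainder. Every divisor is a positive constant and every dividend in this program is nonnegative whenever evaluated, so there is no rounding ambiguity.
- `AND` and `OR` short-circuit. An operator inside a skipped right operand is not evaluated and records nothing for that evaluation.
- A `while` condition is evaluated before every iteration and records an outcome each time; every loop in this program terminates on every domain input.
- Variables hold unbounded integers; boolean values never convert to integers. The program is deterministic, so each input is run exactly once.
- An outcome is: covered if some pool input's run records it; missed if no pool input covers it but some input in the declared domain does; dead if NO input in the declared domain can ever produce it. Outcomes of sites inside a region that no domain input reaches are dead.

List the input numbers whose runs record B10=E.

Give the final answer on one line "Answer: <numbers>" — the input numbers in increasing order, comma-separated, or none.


input #1 (a=4, p=12): does not produce B10=E
input #2 (a=8, p=12): produces B10=E
input #3 (a=16, p=11): produces B10=E
input #4 (a=12, p=4): does not produce B10=E
input #5 (a=15, p=5): produces B10=E
Answer: 2, 3, 5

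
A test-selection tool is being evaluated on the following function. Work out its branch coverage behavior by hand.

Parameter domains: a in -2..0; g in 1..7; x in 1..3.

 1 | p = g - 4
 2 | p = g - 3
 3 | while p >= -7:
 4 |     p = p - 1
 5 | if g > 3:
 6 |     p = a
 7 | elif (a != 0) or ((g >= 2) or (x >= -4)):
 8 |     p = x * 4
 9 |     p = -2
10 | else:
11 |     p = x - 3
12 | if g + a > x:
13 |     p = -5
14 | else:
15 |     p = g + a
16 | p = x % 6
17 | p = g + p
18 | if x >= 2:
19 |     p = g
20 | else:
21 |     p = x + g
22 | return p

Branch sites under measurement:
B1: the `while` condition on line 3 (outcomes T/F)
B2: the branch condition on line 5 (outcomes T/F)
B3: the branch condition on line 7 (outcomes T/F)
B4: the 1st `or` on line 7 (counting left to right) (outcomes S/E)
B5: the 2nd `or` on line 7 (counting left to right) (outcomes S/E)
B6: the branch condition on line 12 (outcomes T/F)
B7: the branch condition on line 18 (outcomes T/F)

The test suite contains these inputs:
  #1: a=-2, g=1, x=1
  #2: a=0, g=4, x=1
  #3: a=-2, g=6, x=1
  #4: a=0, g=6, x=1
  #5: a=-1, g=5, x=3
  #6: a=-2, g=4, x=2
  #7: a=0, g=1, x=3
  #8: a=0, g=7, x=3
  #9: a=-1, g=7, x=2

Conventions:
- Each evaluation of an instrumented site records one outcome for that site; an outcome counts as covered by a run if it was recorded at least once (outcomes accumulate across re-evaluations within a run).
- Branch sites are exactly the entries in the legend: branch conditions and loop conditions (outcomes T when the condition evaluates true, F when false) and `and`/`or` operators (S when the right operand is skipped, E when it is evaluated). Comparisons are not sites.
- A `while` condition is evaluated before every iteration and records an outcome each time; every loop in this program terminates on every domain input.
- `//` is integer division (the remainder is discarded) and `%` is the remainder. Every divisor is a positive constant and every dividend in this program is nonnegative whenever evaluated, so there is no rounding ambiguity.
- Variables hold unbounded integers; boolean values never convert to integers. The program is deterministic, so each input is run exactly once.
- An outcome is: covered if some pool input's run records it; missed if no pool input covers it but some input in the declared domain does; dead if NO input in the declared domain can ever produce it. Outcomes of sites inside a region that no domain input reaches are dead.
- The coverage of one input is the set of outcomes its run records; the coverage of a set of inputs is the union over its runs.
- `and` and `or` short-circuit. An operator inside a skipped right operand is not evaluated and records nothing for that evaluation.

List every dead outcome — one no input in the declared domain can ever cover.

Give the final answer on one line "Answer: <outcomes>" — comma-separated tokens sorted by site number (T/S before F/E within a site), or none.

running all 63 domain inputs and tallying outcomes:
  B3=F: never recorded by any domain input -> dead
  reachable outcomes have witnesses, e.g. B1=T (e.g. a=-2, g=1, x=1), B1=F (e.g. a=-2, g=1, x=1), B2=T (e.g. a=-2, g=4, x=1), B2=F (e.g. a=-2, g=1, x=1)

Answer: B3=F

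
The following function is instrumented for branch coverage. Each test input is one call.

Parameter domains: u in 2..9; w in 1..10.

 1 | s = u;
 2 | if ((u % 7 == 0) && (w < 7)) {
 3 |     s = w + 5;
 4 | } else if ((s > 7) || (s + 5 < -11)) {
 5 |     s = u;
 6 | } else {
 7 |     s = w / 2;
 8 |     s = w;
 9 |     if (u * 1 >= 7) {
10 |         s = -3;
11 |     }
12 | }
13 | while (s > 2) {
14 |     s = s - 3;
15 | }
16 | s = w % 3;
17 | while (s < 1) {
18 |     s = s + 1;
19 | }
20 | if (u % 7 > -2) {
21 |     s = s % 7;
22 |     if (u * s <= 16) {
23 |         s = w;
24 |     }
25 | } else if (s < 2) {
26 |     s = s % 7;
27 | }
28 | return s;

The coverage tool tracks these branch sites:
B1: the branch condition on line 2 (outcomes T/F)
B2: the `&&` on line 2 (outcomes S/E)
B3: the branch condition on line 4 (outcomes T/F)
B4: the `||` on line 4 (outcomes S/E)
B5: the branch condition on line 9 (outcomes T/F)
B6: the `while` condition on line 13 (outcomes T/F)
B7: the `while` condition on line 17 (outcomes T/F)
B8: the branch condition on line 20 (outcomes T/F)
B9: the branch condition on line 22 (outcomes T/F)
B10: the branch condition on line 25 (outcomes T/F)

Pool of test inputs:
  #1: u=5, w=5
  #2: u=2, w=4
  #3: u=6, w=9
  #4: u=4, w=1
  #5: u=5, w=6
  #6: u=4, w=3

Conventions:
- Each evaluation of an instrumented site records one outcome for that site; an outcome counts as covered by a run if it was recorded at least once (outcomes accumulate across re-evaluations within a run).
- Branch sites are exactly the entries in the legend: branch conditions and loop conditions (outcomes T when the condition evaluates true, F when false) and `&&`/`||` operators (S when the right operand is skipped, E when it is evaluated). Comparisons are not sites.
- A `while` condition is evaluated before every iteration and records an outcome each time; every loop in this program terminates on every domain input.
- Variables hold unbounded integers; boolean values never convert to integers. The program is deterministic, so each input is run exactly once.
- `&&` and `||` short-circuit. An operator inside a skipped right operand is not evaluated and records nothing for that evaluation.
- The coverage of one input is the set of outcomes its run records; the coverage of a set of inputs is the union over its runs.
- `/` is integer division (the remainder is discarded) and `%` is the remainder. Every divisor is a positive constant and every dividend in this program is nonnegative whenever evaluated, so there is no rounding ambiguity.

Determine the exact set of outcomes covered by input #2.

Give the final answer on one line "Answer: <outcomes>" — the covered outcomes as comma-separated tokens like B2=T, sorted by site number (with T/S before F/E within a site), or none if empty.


Simulating input #2 (u=2, w=4) step by step:
  B2->S, B1->F, B4->E, B3->F, B5->F, B6->T, B6->F, B7->F, B8->T, B9->T
distinct outcomes covered: B1=F, B2=S, B3=F, B4=E, B5=F, B6=T, B6=F, B7=F, B8=T, B9=T
Answer: B1=F, B2=S, B3=F, B4=E, B5=F, B6=T, B6=F, B7=F, B8=T, B9=T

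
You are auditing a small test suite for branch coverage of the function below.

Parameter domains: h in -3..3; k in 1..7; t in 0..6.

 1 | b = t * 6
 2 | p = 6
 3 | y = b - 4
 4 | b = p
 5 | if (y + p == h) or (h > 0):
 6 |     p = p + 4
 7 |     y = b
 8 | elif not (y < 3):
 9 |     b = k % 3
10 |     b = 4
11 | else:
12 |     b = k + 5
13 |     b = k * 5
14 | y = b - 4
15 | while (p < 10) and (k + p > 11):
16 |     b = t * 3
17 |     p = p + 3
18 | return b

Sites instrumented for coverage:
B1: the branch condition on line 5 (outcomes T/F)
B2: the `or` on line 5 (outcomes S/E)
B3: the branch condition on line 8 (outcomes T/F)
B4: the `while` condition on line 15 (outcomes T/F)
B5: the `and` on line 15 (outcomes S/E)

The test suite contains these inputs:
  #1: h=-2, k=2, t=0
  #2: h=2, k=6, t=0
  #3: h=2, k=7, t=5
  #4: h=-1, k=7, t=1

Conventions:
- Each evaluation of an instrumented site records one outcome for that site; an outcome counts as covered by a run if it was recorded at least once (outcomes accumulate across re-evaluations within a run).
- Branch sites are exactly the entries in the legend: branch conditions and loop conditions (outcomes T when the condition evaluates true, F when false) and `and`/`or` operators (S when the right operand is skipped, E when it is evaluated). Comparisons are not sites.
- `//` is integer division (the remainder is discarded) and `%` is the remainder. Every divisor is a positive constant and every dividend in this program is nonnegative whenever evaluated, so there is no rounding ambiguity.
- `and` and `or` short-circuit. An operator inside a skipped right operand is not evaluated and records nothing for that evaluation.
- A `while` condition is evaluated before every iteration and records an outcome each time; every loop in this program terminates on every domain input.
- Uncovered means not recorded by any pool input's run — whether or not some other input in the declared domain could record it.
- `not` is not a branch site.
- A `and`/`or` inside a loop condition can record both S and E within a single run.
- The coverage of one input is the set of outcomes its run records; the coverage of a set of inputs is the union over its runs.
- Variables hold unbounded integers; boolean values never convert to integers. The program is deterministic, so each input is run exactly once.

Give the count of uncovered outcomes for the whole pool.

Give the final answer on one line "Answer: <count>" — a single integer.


input #1, h=-2, k=2, t=0: events B2->E, B1->F, B3->F, B5->E, B4->F; outcomes B1=F, B2=E, B3=F, B4=F, B5=E
input #2, h=2, k=6, t=0: events B2->S, B1->T, B5->S, B4->F; outcomes B1=T, B2=S, B4=F, B5=S
input #3, h=2, k=7, t=5: events B2->E, B1->T, B5->S, B4->F; outcomes B1=T, B2=E, B4=F, B5=S
input #4, h=-1, k=7, t=1: events B2->E, B1->F, B3->F, B5->E, B4->T, B5->E, B4->T, B5->S, B4->F; outcomes B1=F, B2=E, B3=F, B4=T, B4=F, B5=S, B5=E
union over the pool: B1=T, B1=F, B2=S, B2=E, B3=F, B4=T, B4=F, B5=S, B5=E
uncovered (1 of 10): B3=T
Answer: 1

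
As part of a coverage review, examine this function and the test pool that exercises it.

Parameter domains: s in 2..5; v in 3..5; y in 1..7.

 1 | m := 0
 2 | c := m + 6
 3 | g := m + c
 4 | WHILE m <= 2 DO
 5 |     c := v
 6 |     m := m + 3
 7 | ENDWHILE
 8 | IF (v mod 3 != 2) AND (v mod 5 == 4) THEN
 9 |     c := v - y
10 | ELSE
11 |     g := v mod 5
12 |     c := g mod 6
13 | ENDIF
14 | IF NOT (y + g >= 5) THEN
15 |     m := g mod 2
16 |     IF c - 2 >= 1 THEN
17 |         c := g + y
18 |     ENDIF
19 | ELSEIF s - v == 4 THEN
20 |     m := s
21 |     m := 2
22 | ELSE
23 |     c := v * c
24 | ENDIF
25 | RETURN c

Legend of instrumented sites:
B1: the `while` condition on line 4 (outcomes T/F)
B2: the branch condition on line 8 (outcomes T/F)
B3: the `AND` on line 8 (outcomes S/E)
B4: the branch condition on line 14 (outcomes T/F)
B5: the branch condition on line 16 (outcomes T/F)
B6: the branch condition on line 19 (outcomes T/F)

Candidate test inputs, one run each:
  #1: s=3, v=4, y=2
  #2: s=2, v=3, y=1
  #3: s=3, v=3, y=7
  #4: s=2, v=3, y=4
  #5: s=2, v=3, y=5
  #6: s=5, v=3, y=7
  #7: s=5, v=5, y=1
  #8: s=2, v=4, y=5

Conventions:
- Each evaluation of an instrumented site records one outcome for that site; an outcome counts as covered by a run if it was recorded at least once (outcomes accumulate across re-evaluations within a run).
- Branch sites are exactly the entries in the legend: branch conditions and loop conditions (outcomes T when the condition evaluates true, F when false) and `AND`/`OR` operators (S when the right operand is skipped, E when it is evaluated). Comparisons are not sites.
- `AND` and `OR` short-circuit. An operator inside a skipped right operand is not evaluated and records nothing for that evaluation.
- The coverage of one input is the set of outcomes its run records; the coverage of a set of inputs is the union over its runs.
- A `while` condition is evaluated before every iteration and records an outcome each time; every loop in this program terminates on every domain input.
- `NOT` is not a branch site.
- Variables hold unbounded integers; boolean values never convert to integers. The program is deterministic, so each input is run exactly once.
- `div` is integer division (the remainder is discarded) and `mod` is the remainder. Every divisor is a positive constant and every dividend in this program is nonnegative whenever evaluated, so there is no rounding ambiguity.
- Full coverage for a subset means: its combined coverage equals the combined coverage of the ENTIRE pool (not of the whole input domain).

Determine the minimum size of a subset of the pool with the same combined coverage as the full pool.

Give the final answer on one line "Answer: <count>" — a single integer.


test 1 (s=3, v=4, y=2) hits B1=T, B1=F, B2=T, B3=E, B4=F, B6=F
test 2 (s=2, v=3, y=1) hits B1=T, B1=F, B2=F, B3=E, B4=T, B5=T
test 3 (s=3, v=3, y=7) hits B1=T, B1=F, B2=F, B3=E, B4=F, B6=F
test 4 (s=2, v=3, y=4) hits B1=T, B1=F, B2=F, B3=E, B4=F, B6=F
test 5 (s=2, v=3, y=5) hits B1=T, B1=F, B2=F, B3=E, B4=F, B6=F
test 6 (s=5, v=3, y=7) hits B1=T, B1=F, B2=F, B3=E, B4=F, B6=F
test 7 (s=5, v=5, y=1) hits B1=T, B1=F, B2=F, B3=S, B4=T, B5=F
test 8 (s=2, v=4, y=5) hits B1=T, B1=F, B2=T, B3=E, B4=F, B6=F
together the pool reaches 11 outcomes: B1=T, B1=F, B2=T, B2=F, B3=S, B3=E, B4=T, B4=F, B5=T, B5=F, B6=F
checked all size-1 subsets: none covers 11 outcomes (max 6/11)
checked all size-2 subsets: none covers 11 outcomes (max 10/11)
size 3: inputs {1, 2, 7} cover all 11 outcomes, and no lexicographically smaller subset of this size does
Answer: 3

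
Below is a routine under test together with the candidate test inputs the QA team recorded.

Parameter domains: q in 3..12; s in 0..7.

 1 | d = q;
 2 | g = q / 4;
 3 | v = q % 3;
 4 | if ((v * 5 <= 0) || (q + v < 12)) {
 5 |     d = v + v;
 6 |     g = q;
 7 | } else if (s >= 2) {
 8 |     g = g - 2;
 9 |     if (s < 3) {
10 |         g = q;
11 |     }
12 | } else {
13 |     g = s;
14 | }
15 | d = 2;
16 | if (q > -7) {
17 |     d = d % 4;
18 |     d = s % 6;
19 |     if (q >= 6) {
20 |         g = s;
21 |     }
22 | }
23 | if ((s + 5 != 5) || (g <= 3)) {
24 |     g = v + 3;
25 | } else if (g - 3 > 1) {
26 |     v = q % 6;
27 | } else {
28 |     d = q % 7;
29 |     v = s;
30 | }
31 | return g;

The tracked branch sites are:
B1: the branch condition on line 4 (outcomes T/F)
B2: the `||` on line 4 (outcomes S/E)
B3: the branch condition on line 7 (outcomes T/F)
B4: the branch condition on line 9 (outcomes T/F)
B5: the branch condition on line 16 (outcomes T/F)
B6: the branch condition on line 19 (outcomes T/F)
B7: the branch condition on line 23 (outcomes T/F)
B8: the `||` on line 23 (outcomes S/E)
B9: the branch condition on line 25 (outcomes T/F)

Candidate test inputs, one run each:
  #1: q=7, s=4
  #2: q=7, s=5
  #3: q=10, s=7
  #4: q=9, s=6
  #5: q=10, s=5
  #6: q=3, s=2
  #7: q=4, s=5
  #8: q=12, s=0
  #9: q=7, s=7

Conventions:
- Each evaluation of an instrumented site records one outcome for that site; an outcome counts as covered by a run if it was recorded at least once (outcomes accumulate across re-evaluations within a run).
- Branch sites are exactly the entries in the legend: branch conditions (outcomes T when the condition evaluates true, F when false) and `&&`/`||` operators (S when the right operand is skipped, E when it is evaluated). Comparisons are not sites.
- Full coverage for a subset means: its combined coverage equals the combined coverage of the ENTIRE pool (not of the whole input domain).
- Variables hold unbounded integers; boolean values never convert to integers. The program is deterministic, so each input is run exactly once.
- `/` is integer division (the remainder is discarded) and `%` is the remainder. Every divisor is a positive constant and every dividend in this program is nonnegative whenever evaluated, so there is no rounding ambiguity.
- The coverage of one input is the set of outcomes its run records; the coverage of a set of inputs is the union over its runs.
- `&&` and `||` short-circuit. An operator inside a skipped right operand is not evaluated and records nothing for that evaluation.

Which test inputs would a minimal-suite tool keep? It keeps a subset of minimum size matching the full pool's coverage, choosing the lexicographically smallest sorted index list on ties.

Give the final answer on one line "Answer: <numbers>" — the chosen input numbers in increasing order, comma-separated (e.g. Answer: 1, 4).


test 1 (q=7, s=4) fires B2->E, B1->T, B5->T, B6->T, B8->S, B7->T; hits B1=T, B2=E, B5=T, B6=T, B7=T, B8=S
test 2 (q=7, s=5) fires B2->E, B1->T, B5->T, B6->T, B8->S, B7->T; hits B1=T, B2=E, B5=T, B6=T, B7=T, B8=S
test 3 (q=10, s=7) fires B2->E, B1->T, B5->T, B6->T, B8->S, B7->T; hits B1=T, B2=E, B5=T, B6=T, B7=T, B8=S
test 4 (q=9, s=6) fires B2->S, B1->T, B5->T, B6->T, B8->S, B7->T; hits B1=T, B2=S, B5=T, B6=T, B7=T, B8=S
test 5 (q=10, s=5) fires B2->E, B1->T, B5->T, B6->T, B8->S, B7->T; hits B1=T, B2=E, B5=T, B6=T, B7=T, B8=S
test 6 (q=3, s=2) fires B2->S, B1->T, B5->T, B6->F, B8->S, B7->T; hits B1=T, B2=S, B5=T, B6=F, B7=T, B8=S
test 7 (q=4, s=5) fires B2->E, B1->T, B5->T, B6->F, B8->S, B7->T; hits B1=T, B2=E, B5=T, B6=F, B7=T, B8=S
test 8 (q=12, s=0) fires B2->S, B1->T, B5->T, B6->T, B8->E, B7->T; hits B1=T, B2=S, B5=T, B6=T, B7=T, B8=E
test 9 (q=7, s=7) fires B2->E, B1->T, B5->T, B6->T, B8->S, B7->T; hits B1=T, B2=E, B5=T, B6=T, B7=T, B8=S
pool-wide coverage (9 outcomes): B1=T, B2=S, B2=E, B5=T, B6=T, B6=F, B7=T, B8=S, B8=E
size 1 is not enough: best union over all size-1 subsets is 6/9
the canonical winner is {7, 8}: size 2, full 9-outcome coverage, earliest index list among size-2 covers
Answer: 7, 8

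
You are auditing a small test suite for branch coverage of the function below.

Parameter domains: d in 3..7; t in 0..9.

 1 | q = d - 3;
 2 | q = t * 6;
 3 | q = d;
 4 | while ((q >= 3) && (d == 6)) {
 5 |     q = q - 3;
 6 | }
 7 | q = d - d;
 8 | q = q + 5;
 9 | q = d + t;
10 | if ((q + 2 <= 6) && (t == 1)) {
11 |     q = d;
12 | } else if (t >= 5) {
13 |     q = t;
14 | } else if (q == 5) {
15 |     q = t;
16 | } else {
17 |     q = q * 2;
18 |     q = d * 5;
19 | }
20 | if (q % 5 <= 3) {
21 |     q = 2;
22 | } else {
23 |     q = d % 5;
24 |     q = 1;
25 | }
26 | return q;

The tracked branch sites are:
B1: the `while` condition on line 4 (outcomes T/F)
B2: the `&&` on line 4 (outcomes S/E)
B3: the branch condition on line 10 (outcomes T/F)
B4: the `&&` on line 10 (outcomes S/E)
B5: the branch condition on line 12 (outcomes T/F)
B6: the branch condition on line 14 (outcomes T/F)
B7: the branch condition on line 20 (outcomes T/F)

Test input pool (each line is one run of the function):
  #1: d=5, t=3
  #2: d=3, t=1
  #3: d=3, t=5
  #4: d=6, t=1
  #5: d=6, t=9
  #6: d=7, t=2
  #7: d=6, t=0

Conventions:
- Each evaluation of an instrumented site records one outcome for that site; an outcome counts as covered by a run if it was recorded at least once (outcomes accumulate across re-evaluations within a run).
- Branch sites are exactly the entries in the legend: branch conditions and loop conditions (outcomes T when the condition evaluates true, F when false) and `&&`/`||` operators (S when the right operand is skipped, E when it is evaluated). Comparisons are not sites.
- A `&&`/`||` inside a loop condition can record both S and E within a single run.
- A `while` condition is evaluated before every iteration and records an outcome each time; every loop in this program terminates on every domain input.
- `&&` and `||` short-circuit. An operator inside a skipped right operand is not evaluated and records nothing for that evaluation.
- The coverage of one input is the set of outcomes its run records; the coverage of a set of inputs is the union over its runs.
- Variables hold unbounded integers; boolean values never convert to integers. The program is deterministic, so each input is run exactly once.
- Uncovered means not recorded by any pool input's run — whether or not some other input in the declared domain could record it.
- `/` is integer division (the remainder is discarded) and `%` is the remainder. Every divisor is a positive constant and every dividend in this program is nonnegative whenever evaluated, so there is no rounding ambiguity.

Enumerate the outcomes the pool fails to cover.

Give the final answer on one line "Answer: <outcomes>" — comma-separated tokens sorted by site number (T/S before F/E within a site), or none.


#1 (d=5, t=3) -> covered: B1=F, B2=E, B3=F, B4=S, B5=F, B6=F, B7=T
#2 (d=3, t=1) -> covered: B1=F, B2=E, B3=T, B4=E, B7=T
#3 (d=3, t=5) -> covered: B1=F, B2=E, B3=F, B4=S, B5=T, B7=T
#4 (d=6, t=1) -> covered: B1=T, B1=F, B2=S, B2=E, B3=F, B4=S, B5=F, B6=F, B7=T
#5 (d=6, t=9) -> covered: B1=T, B1=F, B2=S, B2=E, B3=F, B4=S, B5=T, B7=F
#6 (d=7, t=2) -> covered: B1=F, B2=E, B3=F, B4=S, B5=F, B6=F, B7=T
#7 (d=6, t=0) -> covered: B1=T, B1=F, B2=S, B2=E, B3=F, B4=S, B5=F, B6=F, B7=T
union over the pool: B1=T, B1=F, B2=S, B2=E, B3=T, B3=F, B4=S, B4=E, B5=T, B5=F, B6=F, B7=T, B7=F
uncovered (1 of 14): B6=T
Answer: B6=T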